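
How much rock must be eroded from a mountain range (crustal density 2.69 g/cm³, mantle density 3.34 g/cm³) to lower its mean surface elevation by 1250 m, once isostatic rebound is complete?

Net drop Δ = e − u = e − e ρ_c/ρ_m = e (ρ_m − ρ_c)/ρ_m.
e = Δ ρ_m/(ρ_m − ρ_c) = 1250 m × 3.34/0.65 = 6420 m.

6420 m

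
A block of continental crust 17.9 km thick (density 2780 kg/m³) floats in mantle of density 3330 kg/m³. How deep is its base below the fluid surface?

Draft d = t ρ_obj/ρ_fluid = 17.9 km × 2780/3330 = 14.9 km.

14.9 km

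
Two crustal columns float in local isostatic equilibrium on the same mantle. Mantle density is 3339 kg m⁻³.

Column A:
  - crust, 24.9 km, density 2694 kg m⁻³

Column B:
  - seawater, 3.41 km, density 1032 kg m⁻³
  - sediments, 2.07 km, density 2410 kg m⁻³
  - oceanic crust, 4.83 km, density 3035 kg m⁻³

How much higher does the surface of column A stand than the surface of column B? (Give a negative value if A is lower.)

For any compensation level in the mantle, the mantle terms cancel and isostasy reduces to e = (Σt_A − Σt_B) − (Σ(ρt)_A − Σ(ρt)_B) / ρ_m.
Σt_A = 24.9 km; Σt_B = 10.31 km; Σ(ρt)_A = 67080.6; Σ(ρt)_B = 23166.87 (in km·kg m⁻³).
e = (24.9 − 10.31) − (67080.6 − 23166.87) / 3339 = 1.44 km.

1.44 km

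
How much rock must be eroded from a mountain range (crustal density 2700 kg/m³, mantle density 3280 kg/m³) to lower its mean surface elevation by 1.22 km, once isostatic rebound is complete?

6.9 km

Net drop Δ = e − u = e − e ρ_c/ρ_m = e (ρ_m − ρ_c)/ρ_m.
e = Δ ρ_m/(ρ_m − ρ_c) = 1.22 km × 3280/580 = 6.9 km.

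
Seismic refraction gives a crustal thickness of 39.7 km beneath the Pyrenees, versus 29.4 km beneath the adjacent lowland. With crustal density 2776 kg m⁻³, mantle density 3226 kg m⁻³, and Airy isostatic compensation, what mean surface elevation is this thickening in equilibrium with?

Excess crust Δ = 39.7 km − 29.4 km = 10.3 km, split between elevation h and root r with h + r = Δ.
Airy balance ρ_c h = (ρ_m − ρ_c) r gives r = h ρ_c/(ρ_m − ρ_c), so h (1 + ρ_c/(ρ_m − ρ_c)) = Δ, i.e. h = Δ (ρ_m − ρ_c)/ρ_m.
h = 10.3 km × 450/3226 = 1.44 km.

1.44 km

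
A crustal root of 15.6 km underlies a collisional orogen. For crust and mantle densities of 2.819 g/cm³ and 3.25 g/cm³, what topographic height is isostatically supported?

2.39 km

For local isostatic compensation: ρ_c h = (ρ_m − ρ_c) r.
h = r (ρ_m − ρ_c) / ρ_c = 15.6 km × (3.25 − 2.819) / 2.819 = 2.39 km.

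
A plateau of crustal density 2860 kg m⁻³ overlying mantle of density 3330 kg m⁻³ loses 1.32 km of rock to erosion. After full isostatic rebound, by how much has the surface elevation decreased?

0.186 km

Rebound u = e ρ_c/ρ_m = 1.32 km × 2860/3330 = 1.134 km.
Net surface drop = e − u = 1.32 km − 1.134 km = e (ρ_m − ρ_c)/ρ_m = 0.186 km.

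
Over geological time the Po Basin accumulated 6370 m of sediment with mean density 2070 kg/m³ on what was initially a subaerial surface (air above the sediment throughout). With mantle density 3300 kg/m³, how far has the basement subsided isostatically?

4000 m

Subaerial load: s = t ρ_sed / ρ_m = 6370 m × 2070/3300 = 4000 m.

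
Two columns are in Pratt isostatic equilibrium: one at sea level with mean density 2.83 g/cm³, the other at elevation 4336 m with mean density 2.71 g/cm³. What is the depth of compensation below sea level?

ρ_ref D = ρ (D + h) → D (ρ_ref − ρ) = ρ h.
D = ρ h/(ρ_ref − ρ) = 2.71 × 4336 m/(2.83 − 2.71) = 97900 m.

97900 m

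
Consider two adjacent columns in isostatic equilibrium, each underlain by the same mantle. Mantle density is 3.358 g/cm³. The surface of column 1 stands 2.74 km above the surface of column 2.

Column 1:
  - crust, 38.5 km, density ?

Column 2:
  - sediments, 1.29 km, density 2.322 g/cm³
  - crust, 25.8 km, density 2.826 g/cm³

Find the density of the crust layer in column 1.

2.73 g/cm³

Take the compensation level at the base of the deeper column (depth z_c below the surface of column 1) and equate Σ ρ_i t_i down to z_c; mantle fills any gap and the z_c terms cancel.
Column 1: 38.5×ρ + (z_c − 38.5)×3.358
Column 2: 2.74×0 + 1.29×2.322 + 25.8×2.826 + (z_c − 2.74 − 27.09)×3.358
The z_c×3.358 term appears on both sides and cancels. Collect the known terms of each column as K = Σ(ρt)_known − 3.358 × (depth of known layers): K_1 = 0 − 3.358×38.5 = −129.283; K_2 = 75.90618 − 3.358×(2.74 + 27.09) = −24.26296.
Balance: K_1 + 38.5×ρ = K_2, so ρ = (K_2 − K_1)/38.5 = 105.02/38.5 = 2.73 g/cm³.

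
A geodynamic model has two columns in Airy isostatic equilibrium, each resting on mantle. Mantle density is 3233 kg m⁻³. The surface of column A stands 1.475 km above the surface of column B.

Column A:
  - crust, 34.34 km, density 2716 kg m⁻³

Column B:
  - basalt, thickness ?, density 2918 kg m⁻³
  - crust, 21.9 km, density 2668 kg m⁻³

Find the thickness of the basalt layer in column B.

Take the compensation level at the base of the deeper column (depth z_c below the surface of column A) and equate Σ ρ_i t_i down to z_c; mantle fills any gap and the z_c terms cancel.
Column A: 34.34×2716 + (z_c − 34.34)×3233
Column B: 1.475×0 + x×2918 + 21.9×2668 + (z_c − 1.475 − 21.9 − x)×3233
The z_c×3233 term appears on both sides and cancels. Collect the known terms of each column as K = Σ(ρt)_known − 3233 × (depth of known layers): K_A = 93267.44 − 3233×34.34 = −17753.78; K_B = 58429.2 − 3233×(1.475 + 21.9) = −17142.175.
Balance: K_A = K_B − x×(3233 − 2918), so x = (K_B − K_A)/(3233 − 2918) = 611.605/315 = 1.94 km.

1.94 km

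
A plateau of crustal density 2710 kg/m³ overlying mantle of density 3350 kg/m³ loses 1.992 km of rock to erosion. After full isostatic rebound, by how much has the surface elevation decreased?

Rebound u = e ρ_c/ρ_m = 1.992 km × 2710/3350 = 1.611 km.
Net surface drop = e − u = 1.992 km − 1.611 km = e (ρ_m − ρ_c)/ρ_m = 0.381 km.

0.381 km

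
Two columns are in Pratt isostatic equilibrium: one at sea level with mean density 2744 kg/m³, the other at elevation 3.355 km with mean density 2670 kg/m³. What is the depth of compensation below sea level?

121 km

ρ_ref D = ρ (D + h) → D (ρ_ref − ρ) = ρ h.
D = ρ h/(ρ_ref − ρ) = 2670 × 3.355 km/(2744 − 2670) = 121 km.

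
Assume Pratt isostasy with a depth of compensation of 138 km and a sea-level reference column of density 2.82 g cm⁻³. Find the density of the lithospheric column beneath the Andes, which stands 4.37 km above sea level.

Pratt balance: ρ_ref D = ρ (D + h).
ρ = ρ_ref D/(D + h) = 2.82 × 138 km/(138 km + 4.37 km) = 2.73 g cm⁻³.

2.73 g cm⁻³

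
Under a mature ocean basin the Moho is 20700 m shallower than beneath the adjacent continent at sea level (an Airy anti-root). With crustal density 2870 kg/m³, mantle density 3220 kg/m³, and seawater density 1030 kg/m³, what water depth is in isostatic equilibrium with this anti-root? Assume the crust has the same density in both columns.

3940 m

Replacing a thickness d of crust by seawater at the top must be balanced by replacing crust with mantle at the base: d (ρ_c − ρ_w) = a (ρ_m − ρ_c).
d = a (ρ_m − ρ_c)/(ρ_c − ρ_w) = 20700 m × 350/1840 = 3940 m.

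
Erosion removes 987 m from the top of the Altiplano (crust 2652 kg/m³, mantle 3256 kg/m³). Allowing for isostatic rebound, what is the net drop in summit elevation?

183 m

Rebound u = e ρ_c/ρ_m = 987 m × 2652/3256 = 803.9 m.
Net surface drop = e − u = 987 m − 803.9 m = e (ρ_m − ρ_c)/ρ_m = 183 m.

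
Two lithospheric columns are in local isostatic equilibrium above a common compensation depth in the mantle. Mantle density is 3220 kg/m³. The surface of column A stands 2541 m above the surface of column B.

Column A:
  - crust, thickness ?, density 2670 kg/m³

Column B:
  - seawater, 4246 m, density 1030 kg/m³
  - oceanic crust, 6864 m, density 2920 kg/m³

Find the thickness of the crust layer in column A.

Take the compensation level at the base of the deeper column (depth z_c below the surface of column A) and equate Σ ρ_i t_i down to z_c; mantle fills any gap and the z_c terms cancel.
Column A: x×2670 + (z_c − 0 − x)×3220
Column B: 2541×0 + 4246×1030 + 6864×2920 + (z_c − 2541 − 11110)×3220
The z_c×3220 term appears on both sides and cancels. Collect the known terms of each column as K = Σ(ρt)_known − 3220 × (depth of known layers): K_A = 0 − 3220×0 = 0; K_B = 24416260 − 3220×(2541 + 11110) = −19539960.
Balance: K_A − x×(3220 − 2670) = K_B, so x = (K_A − K_B)/(3220 − 2670) = 19540000/550 = 35500 m.

35500 m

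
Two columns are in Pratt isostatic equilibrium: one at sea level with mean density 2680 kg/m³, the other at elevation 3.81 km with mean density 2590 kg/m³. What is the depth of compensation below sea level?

ρ_ref D = ρ (D + h) → D (ρ_ref − ρ) = ρ h.
D = ρ h/(ρ_ref − ρ) = 2590 × 3.81 km/(2680 − 2590) = 110 km.

110 km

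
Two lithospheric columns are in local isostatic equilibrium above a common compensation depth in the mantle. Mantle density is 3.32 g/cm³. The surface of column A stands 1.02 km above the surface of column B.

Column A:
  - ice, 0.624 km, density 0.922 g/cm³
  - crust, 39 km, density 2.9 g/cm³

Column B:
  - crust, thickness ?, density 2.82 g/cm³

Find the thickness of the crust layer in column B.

29 km

Take the compensation level at the base of the deeper column (depth z_c below the surface of column A) and equate Σ ρ_i t_i down to z_c; mantle fills any gap and the z_c terms cancel.
Column A: 0.624×0.922 + 39×2.9 + (z_c − 39.624)×3.32
Column B: 1.02×0 + x×2.82 + (z_c − 1.02 − 0 − x)×3.32
The z_c×3.32 term appears on both sides and cancels. Collect the known terms of each column as K = Σ(ρt)_known − 3.32 × (depth of known layers): K_A = 113.675328 − 3.32×39.624 = −17.876352; K_B = 0 − 3.32×(1.02 + 0) = −3.3864.
Balance: K_A = K_B − x×(3.32 − 2.82), so x = (K_B − K_A)/(3.32 − 2.82) = 14.49/0.5 = 29 km.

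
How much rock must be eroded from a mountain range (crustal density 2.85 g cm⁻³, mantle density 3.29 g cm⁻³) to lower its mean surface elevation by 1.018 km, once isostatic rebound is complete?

7.61 km

Net drop Δ = e − u = e − e ρ_c/ρ_m = e (ρ_m − ρ_c)/ρ_m.
e = Δ ρ_m/(ρ_m − ρ_c) = 1.018 km × 3.29/0.44 = 7.61 km.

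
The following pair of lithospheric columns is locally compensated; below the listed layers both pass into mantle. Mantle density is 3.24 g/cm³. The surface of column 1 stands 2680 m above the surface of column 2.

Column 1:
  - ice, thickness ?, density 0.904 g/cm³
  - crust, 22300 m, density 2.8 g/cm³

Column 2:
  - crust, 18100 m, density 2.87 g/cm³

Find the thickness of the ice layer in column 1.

Take the compensation level at the base of the deeper column (depth z_c below the surface of column 1) and equate Σ ρ_i t_i down to z_c; mantle fills any gap and the z_c terms cancel.
Column 1: x×0.904 + 22300×2.8 + (z_c − 22300 − x)×3.24
Column 2: 2680×0 + 18100×2.87 + (z_c − 2680 − 18100)×3.24
The z_c×3.24 term appears on both sides and cancels. Collect the known terms of each column as K = Σ(ρt)_known − 3.24 × (depth of known layers): K_1 = 62440 − 3.24×22300 = −9812; K_2 = 51947 − 3.24×(2680 + 18100) = −15380.2.
Balance: K_1 − x×(3.24 − 0.904) = K_2, so x = (K_1 − K_2)/(3.24 − 0.904) = 5568.2/2.336 = 2380 m.

2380 m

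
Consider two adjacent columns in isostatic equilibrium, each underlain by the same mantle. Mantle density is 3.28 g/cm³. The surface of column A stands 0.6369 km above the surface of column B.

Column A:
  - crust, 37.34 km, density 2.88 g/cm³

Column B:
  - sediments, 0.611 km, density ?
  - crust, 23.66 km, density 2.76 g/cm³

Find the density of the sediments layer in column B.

Take the compensation level at the base of the deeper column (depth z_c below the surface of column A) and equate Σ ρ_i t_i down to z_c; mantle fills any gap and the z_c terms cancel.
Column A: 37.34×2.88 + (z_c − 37.34)×3.28
Column B: 0.6369×0 + 0.611×ρ + 23.66×2.76 + (z_c − 0.6369 − 24.271)×3.28
The z_c×3.28 term appears on both sides and cancels. Collect the known terms of each column as K = Σ(ρt)_known − 3.28 × (depth of known layers): K_A = 107.5392 − 3.28×37.34 = −14.936; K_B = 65.3016 − 3.28×(0.6369 + 24.271) = −16.396312.
Balance: K_A = K_B + 0.611×ρ, so ρ = (K_A − K_B)/0.611 = 1.46031/0.611 = 2.39 g/cm³.

2.39 g/cm³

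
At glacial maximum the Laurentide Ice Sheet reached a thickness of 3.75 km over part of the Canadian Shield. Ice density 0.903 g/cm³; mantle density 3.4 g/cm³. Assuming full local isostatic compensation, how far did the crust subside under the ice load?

For local isostatic compensation: the ice load ρ_ice t is balanced by mantle displaced below, ρ_m s.
s = t ρ_ice / ρ_m = 3.75 km × 0.903/3.4 = 0.996 km.

0.996 km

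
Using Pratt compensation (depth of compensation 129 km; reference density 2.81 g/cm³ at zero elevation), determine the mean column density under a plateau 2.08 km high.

Pratt balance: ρ_ref D = ρ (D + h).
ρ = ρ_ref D/(D + h) = 2.81 × 129 km/(129 km + 2.08 km) = 2.77 g/cm³.

2.77 g/cm³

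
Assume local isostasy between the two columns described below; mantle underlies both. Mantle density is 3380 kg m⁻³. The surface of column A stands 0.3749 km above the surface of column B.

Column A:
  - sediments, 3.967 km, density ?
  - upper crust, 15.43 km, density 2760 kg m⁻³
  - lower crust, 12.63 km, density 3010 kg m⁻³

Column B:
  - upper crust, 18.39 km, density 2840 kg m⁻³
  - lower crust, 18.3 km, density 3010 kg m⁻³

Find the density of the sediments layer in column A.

Take the compensation level at the base of the deeper column (depth z_c below the surface of column A) and equate Σ ρ_i t_i down to z_c; mantle fills any gap and the z_c terms cancel.
Column A: 3.967×ρ + 15.43×2760 + 12.63×3010 + (z_c − 32.027)×3380
Column B: 0.3749×0 + 18.39×2840 + 18.3×3010 + (z_c − 0.3749 − 36.69)×3380
The z_c×3380 term appears on both sides and cancels. Collect the known terms of each column as K = Σ(ρt)_known − 3380 × (depth of known layers): K_A = 80603.1 − 3380×32.027 = −27648.16; K_B = 107310.6 − 3380×(0.3749 + 36.69) = −17968.762.
Balance: K_A + 3.967×ρ = K_B, so ρ = (K_B − K_A)/3.967 = 9679.4/3.967 = 2440 kg m⁻³.

2440 kg m⁻³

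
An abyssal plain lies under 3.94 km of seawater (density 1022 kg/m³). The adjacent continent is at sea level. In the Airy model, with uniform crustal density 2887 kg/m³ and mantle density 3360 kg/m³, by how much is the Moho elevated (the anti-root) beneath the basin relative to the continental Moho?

15.5 km

Balancing pressure at the compensation depth: replacing crust with seawater at the top is compensated by replacing crust with mantle at the base: d (ρ_c − ρ_w) = a (ρ_m − ρ_c).
a = d (ρ_c − ρ_w)/(ρ_m − ρ_c) = 3.94 km × 1865/473 = 15.5 km.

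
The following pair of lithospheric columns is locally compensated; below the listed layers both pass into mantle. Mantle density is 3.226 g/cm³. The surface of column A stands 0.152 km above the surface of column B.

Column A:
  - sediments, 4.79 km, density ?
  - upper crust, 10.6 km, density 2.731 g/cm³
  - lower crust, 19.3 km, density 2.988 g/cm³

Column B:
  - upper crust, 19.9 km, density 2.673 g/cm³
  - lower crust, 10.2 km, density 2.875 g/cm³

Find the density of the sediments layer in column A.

Take the compensation level at the base of the deeper column (depth z_c below the surface of column A) and equate Σ ρ_i t_i down to z_c; mantle fills any gap and the z_c terms cancel.
Column A: 4.79×ρ + 10.6×2.731 + 19.3×2.988 + (z_c − 34.69)×3.226
Column B: 0.152×0 + 19.9×2.673 + 10.2×2.875 + (z_c − 0.152 − 30.1)×3.226
The z_c×3.226 term appears on both sides and cancels. Collect the known terms of each column as K = Σ(ρt)_known − 3.226 × (depth of known layers): K_A = 86.617 − 3.226×34.69 = −25.29294; K_B = 82.5177 − 3.226×(0.152 + 30.1) = −15.075252.
Balance: K_A + 4.79×ρ = K_B, so ρ = (K_B − K_A)/4.79 = 10.2177/4.79 = 2.13 g/cm³.

2.13 g/cm³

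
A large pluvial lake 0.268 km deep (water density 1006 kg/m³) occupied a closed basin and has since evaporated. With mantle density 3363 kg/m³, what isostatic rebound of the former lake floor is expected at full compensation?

u = d ρ_w/ρ_m = 0.268 km × 1006/3363 = 0.0802 km.

0.0802 km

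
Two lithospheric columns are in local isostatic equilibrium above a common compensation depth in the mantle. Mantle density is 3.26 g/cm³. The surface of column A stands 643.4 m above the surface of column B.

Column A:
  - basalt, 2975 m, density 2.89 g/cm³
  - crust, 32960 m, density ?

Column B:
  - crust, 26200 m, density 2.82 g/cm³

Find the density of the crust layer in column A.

2.88 g/cm³

Take the compensation level at the base of the deeper column (depth z_c below the surface of column A) and equate Σ ρ_i t_i down to z_c; mantle fills any gap and the z_c terms cancel.
Column A: 2975×2.89 + 32960×ρ + (z_c − 35935)×3.26
Column B: 643.4×0 + 26200×2.82 + (z_c − 643.4 − 26200)×3.26
The z_c×3.26 term appears on both sides and cancels. Collect the known terms of each column as K = Σ(ρt)_known − 3.26 × (depth of known layers): K_A = 8597.75 − 3.26×35935 = −108550.35; K_B = 73884 − 3.26×(643.4 + 26200) = −13625.484.
Balance: K_A + 32960×ρ = K_B, so ρ = (K_B − K_A)/32960 = 94924.9/32960 = 2.88 g/cm³.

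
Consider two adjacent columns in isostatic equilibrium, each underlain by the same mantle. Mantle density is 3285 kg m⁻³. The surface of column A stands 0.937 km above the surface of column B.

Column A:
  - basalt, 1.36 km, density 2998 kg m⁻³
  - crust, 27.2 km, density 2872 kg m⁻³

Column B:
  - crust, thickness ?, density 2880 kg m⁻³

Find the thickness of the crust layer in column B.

Take the compensation level at the base of the deeper column (depth z_c below the surface of column A) and equate Σ ρ_i t_i down to z_c; mantle fills any gap and the z_c terms cancel.
Column A: 1.36×2998 + 27.2×2872 + (z_c − 28.56)×3285
Column B: 0.937×0 + x×2880 + (z_c − 0.937 − 0 − x)×3285
The z_c×3285 term appears on both sides and cancels. Collect the known terms of each column as K = Σ(ρt)_known − 3285 × (depth of known layers): K_A = 82195.68 − 3285×28.56 = −11623.92; K_B = 0 − 3285×(0.937 + 0) = −3078.045.
Balance: K_A = K_B − x×(3285 − 2880), so x = (K_B − K_A)/(3285 − 2880) = 8545.88/405 = 21.1 km.

21.1 km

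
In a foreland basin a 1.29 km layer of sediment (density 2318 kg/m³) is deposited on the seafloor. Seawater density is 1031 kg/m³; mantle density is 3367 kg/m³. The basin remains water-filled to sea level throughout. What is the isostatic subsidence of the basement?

0.711 km

Submarine loading: the sediment displaces seawater, and the subsidence is in turn flooded, so s (ρ_m − ρ_w) = t (ρ_sed − ρ_w).
s = 1.29 km × (2318 − 1031) / (3367 − 1031) = 0.711 km.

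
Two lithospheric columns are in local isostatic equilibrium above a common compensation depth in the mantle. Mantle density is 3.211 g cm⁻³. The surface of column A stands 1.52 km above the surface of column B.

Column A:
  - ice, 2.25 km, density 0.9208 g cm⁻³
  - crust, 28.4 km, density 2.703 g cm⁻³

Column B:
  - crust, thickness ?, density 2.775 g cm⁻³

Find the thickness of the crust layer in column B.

33.7 km

Take the compensation level at the base of the deeper column (depth z_c below the surface of column A) and equate Σ ρ_i t_i down to z_c; mantle fills any gap and the z_c terms cancel.
Column A: 2.25×0.9208 + 28.4×2.703 + (z_c − 30.65)×3.211
Column B: 1.52×0 + x×2.775 + (z_c − 1.52 − 0 − x)×3.211
The z_c×3.211 term appears on both sides and cancels. Collect the known terms of each column as K = Σ(ρt)_known − 3.211 × (depth of known layers): K_A = 78.837 − 3.211×30.65 = −19.58015; K_B = 0 − 3.211×(1.52 + 0) = −4.88072.
Balance: K_A = K_B − x×(3.211 − 2.775), so x = (K_B − K_A)/(3.211 − 2.775) = 14.6994/0.436 = 33.7 km.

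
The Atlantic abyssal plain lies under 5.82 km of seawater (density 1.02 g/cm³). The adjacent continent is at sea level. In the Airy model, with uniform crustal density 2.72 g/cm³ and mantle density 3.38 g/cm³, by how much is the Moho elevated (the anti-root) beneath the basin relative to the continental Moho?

15 km

Balancing pressure at the compensation depth: replacing crust with seawater at the top is compensated by replacing crust with mantle at the base: d (ρ_c − ρ_w) = a (ρ_m − ρ_c).
a = d (ρ_c − ρ_w)/(ρ_m − ρ_c) = 5.82 km × 1.7/0.66 = 15 km.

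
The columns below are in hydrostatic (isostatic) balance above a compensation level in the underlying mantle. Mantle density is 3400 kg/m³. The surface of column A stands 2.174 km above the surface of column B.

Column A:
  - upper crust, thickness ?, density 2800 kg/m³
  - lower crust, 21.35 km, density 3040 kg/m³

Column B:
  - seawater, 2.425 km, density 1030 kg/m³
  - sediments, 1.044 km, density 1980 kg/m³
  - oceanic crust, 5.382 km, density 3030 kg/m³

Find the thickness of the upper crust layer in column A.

Take the compensation level at the base of the deeper column (depth z_c below the surface of column A) and equate Σ ρ_i t_i down to z_c; mantle fills any gap and the z_c terms cancel.
Column A: x×2800 + 21.35×3040 + (z_c − 21.35 − x)×3400
Column B: 2.174×0 + 2.425×1030 + 1.044×1980 + 5.382×3030 + (z_c − 2.174 − 8.851)×3400
The z_c×3400 term appears on both sides and cancels. Collect the known terms of each column as K = Σ(ρt)_known − 3400 × (depth of known layers): K_A = 64904 − 3400×21.35 = −7686; K_B = 20872.33 − 3400×(2.174 + 8.851) = −16612.67.
Balance: K_A − x×(3400 − 2800) = K_B, so x = (K_A − K_B)/(3400 − 2800) = 8926.67/600 = 14.9 km.

14.9 km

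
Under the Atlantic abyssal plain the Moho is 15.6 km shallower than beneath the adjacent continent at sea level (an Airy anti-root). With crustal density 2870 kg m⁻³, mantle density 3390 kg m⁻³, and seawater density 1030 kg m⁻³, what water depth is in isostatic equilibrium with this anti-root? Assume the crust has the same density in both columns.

4.41 km

Replacing a thickness d of crust by seawater at the top must be balanced by replacing crust with mantle at the base: d (ρ_c − ρ_w) = a (ρ_m − ρ_c).
d = a (ρ_m − ρ_c)/(ρ_c − ρ_w) = 15.6 km × 520/1840 = 4.41 km.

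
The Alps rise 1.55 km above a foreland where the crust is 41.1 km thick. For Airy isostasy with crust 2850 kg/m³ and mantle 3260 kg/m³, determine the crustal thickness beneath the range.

Root depth r = h ρ_c / (ρ_m − ρ_c) = 1.55 km × 2850 / 410 = 10.77 km.
Total thickness = T + h + r = 41.1 km + 1.55 km + 10.77 km = 53.4 km.

53.4 km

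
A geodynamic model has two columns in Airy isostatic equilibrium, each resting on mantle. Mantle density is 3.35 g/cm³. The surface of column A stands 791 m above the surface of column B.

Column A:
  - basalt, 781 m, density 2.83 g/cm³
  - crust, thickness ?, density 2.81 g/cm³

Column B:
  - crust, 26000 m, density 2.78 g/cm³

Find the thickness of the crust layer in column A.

31600 m

Take the compensation level at the base of the deeper column (depth z_c below the surface of column A) and equate Σ ρ_i t_i down to z_c; mantle fills any gap and the z_c terms cancel.
Column A: 781×2.83 + x×2.81 + (z_c − 781 − x)×3.35
Column B: 791×0 + 26000×2.78 + (z_c − 791 − 26000)×3.35
The z_c×3.35 term appears on both sides and cancels. Collect the known terms of each column as K = Σ(ρt)_known − 3.35 × (depth of known layers): K_A = 2210.23 − 3.35×781 = −406.12; K_B = 72280 − 3.35×(791 + 26000) = −17469.85.
Balance: K_A − x×(3.35 − 2.81) = K_B, so x = (K_A − K_B)/(3.35 − 2.81) = 17063.7/0.54 = 31600 m.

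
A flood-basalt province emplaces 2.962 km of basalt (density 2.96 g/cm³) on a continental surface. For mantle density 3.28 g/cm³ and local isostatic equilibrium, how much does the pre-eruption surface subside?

2.67 km

Subaerial loading: s = t ρ_load / ρ_m.
s = 2.962 km × 2.96/3.28 = 2.67 km.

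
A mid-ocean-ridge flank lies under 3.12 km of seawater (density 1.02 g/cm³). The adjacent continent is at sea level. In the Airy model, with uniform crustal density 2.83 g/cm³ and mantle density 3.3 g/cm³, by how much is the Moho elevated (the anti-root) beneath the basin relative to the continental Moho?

Balancing pressure at the compensation depth: replacing crust with seawater at the top is compensated by replacing crust with mantle at the base: d (ρ_c − ρ_w) = a (ρ_m − ρ_c).
a = d (ρ_c − ρ_w)/(ρ_m − ρ_c) = 3.12 km × 1.81/0.47 = 12 km.

12 km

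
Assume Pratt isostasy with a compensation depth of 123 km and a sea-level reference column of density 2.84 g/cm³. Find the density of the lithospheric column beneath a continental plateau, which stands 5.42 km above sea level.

2.72 g/cm³

Pratt balance: ρ_ref D = ρ (D + h).
ρ = ρ_ref D/(D + h) = 2.84 × 123 km/(123 km + 5.42 km) = 2.72 g/cm³.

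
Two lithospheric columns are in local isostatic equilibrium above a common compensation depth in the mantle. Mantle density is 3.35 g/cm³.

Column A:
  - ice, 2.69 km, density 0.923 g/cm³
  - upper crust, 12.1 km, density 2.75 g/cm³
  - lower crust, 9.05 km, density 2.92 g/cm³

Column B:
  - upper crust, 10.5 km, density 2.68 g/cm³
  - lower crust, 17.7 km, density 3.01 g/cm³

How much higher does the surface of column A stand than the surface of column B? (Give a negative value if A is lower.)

For any compensation level in the mantle, the mantle terms cancel and isostasy reduces to e = (Σt_A − Σt_B) − (Σ(ρt)_A − Σ(ρt)_B) / ρ_m.
Σt_A = 23.84 km; Σt_B = 28.2 km; Σ(ρt)_A = 62.18387; Σ(ρt)_B = 81.417 (in km·g/cm³).
e = (23.84 − 28.2) − (62.18387 − 81.417) / 3.35 = 1.38 km.

1.38 km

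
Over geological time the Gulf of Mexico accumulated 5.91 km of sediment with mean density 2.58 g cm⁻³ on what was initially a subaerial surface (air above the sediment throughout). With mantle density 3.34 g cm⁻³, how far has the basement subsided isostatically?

4.57 km

Subaerial load: s = t ρ_sed / ρ_m = 5.91 km × 2.58/3.34 = 4.57 km.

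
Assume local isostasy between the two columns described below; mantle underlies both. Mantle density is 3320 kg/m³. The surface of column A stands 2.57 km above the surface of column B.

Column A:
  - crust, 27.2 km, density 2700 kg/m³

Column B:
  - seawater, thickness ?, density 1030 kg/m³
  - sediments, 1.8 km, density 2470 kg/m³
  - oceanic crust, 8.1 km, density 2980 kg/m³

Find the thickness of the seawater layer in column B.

Take the compensation level at the base of the deeper column (depth z_c below the surface of column A) and equate Σ ρ_i t_i down to z_c; mantle fills any gap and the z_c terms cancel.
Column A: 27.2×2700 + (z_c − 27.2)×3320
Column B: 2.57×0 + x×1030 + 1.8×2470 + 8.1×2980 + (z_c − 2.57 − 9.9 − x)×3320
The z_c×3320 term appears on both sides and cancels. Collect the known terms of each column as K = Σ(ρt)_known − 3320 × (depth of known layers): K_A = 73440 − 3320×27.2 = −16864; K_B = 28584 − 3320×(2.57 + 9.9) = −12816.4.
Balance: K_A = K_B − x×(3320 − 1030), so x = (K_B − K_A)/(3320 − 1030) = 4047.6/2290 = 1.77 km.

1.77 km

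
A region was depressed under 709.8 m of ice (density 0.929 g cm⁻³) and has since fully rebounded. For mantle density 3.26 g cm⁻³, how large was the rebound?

202 m

Removing the load lets mantle flow back in; uplift u satisfies ρ_ice t = ρ_m u.
u = t ρ_ice/ρ_m = 709.8 m × 0.929/3.26 = 202 m.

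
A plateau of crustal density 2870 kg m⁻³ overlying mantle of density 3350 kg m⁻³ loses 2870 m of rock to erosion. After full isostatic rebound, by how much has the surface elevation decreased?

411 m

Rebound u = e ρ_c/ρ_m = 2870 m × 2870/3350 = 2459 m.
Net surface drop = e − u = 2870 m − 2459 m = e (ρ_m − ρ_c)/ρ_m = 411 m.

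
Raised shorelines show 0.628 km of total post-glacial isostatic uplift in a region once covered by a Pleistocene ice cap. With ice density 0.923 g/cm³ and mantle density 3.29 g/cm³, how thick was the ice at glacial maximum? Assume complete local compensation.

2.24 km

u = t ρ_ice/ρ_m → t = u ρ_m/ρ_ice = 0.628 km × 3.29/0.923 = 2.24 km.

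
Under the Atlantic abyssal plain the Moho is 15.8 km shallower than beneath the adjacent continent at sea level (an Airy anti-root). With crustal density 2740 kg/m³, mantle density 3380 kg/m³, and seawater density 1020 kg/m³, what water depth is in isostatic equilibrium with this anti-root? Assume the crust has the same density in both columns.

5.88 km

Replacing a thickness d of crust by seawater at the top must be balanced by replacing crust with mantle at the base: d (ρ_c − ρ_w) = a (ρ_m − ρ_c).
d = a (ρ_m − ρ_c)/(ρ_c − ρ_w) = 15.8 km × 640/1720 = 5.88 km.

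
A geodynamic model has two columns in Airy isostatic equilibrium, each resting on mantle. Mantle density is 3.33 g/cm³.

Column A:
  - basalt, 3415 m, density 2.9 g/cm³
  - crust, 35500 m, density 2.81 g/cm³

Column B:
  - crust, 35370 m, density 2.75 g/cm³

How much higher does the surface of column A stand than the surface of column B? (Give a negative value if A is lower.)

For any compensation level in the mantle, the mantle terms cancel and isostasy reduces to e = (Σt_A − Σt_B) − (Σ(ρt)_A − Σ(ρt)_B) / ρ_m.
Σt_A = 38915 m; Σt_B = 35370 m; Σ(ρt)_A = 109658.5; Σ(ρt)_B = 97267.5 (in m·g/cm³).
e = (38915 − 35370) − (109658.5 − 97267.5) / 3.33 = −176 m.

−176 m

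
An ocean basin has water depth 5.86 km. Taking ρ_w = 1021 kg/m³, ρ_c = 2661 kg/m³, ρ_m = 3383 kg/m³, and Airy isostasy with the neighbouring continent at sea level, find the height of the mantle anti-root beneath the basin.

13.3 km

Equating mass per unit area of the two columns: replacing crust with seawater at the top is compensated by replacing crust with mantle at the base: d (ρ_c − ρ_w) = a (ρ_m − ρ_c).
a = d (ρ_c − ρ_w)/(ρ_m − ρ_c) = 5.86 km × 1640/722 = 13.3 km.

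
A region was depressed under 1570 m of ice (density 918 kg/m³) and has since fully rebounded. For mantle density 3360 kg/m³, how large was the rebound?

Removing the load lets mantle flow back in; uplift u satisfies ρ_ice t = ρ_m u.
u = t ρ_ice/ρ_m = 1570 m × 918/3360 = 429 m.

429 m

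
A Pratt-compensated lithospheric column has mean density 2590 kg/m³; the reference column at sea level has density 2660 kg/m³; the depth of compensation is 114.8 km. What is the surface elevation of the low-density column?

3.1 km

ρ_ref D = ρ (D + h) → h = D (ρ_ref − ρ)/ρ.
h = 114.8 km × (2660 − 2590)/2590 = 3.1 km.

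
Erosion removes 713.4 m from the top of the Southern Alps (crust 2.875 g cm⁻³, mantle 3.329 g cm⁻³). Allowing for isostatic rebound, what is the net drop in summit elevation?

Rebound u = e ρ_c/ρ_m = 713.4 m × 2.875/3.329 = 616.1 m.
Net surface drop = e − u = 713.4 m − 616.1 m = e (ρ_m − ρ_c)/ρ_m = 97.3 m.

97.3 m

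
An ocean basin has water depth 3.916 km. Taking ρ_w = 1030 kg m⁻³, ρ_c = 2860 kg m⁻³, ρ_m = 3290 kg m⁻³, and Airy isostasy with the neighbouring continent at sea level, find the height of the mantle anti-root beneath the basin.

For local isostatic compensation: replacing crust with seawater at the top is compensated by replacing crust with mantle at the base: d (ρ_c − ρ_w) = a (ρ_m − ρ_c).
a = d (ρ_c − ρ_w)/(ρ_m − ρ_c) = 3.916 km × 1830/430 = 16.7 km.

16.7 km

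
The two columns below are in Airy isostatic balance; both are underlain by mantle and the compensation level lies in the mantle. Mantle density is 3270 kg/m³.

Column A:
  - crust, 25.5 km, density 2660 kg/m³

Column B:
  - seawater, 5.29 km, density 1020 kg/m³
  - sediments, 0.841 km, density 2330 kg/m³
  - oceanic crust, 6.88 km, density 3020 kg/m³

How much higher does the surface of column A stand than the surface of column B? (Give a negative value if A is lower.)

For any compensation level in the mantle, the mantle terms cancel and isostasy reduces to e = (Σt_A − Σt_B) − (Σ(ρt)_A − Σ(ρt)_B) / ρ_m.
Σt_A = 25.5 km; Σt_B = 13.011 km; Σ(ρt)_A = 67830; Σ(ρt)_B = 28132.93 (in km·kg/m³).
e = (25.5 − 13.011) − (67830 − 28132.93) / 3270 = 0.349 km.

0.349 km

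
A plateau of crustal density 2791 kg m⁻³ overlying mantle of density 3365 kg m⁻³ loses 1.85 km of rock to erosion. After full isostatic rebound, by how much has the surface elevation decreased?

Rebound u = e ρ_c/ρ_m = 1.85 km × 2791/3365 = 1.534 km.
Net surface drop = e − u = 1.85 km − 1.534 km = e (ρ_m − ρ_c)/ρ_m = 0.316 km.

0.316 km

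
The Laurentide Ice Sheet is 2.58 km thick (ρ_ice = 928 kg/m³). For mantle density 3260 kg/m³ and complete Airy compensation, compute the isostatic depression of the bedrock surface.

Isostatic balance requires: the ice load ρ_ice t is balanced by mantle displaced below, ρ_m s.
s = t ρ_ice / ρ_m = 2.58 km × 928/3260 = 0.734 km.

0.734 km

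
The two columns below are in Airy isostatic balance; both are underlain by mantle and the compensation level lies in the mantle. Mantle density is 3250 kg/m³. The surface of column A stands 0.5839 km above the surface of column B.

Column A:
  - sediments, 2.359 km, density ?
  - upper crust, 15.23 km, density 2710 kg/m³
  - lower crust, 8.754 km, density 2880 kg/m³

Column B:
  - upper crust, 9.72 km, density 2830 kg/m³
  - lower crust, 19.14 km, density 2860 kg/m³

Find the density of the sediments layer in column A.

2410 kg/m³

Take the compensation level at the base of the deeper column (depth z_c below the surface of column A) and equate Σ ρ_i t_i down to z_c; mantle fills any gap and the z_c terms cancel.
Column A: 2.359×ρ + 15.23×2710 + 8.754×2880 + (z_c − 26.343)×3250
Column B: 0.5839×0 + 9.72×2830 + 19.14×2860 + (z_c − 0.5839 − 28.86)×3250
The z_c×3250 term appears on both sides and cancels. Collect the known terms of each column as K = Σ(ρt)_known − 3250 × (depth of known layers): K_A = 66484.82 − 3250×26.343 = −19129.93; K_B = 82248 − 3250×(0.5839 + 28.86) = −13444.675.
Balance: K_A + 2.359×ρ = K_B, so ρ = (K_B − K_A)/2.359 = 5685.26/2.359 = 2410 kg/m³.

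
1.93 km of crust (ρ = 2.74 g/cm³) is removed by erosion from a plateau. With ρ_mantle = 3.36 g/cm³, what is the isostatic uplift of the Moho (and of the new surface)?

1.57 km

Unloading: uplift u = e ρ_c/ρ_m = 1.93 km × 2.74/3.36 = 1.57 km.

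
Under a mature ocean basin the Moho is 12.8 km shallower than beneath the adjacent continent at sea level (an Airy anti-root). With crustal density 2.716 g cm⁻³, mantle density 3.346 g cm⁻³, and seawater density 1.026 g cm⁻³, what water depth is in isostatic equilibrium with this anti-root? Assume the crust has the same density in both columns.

4.77 km

Replacing a thickness d of crust by seawater at the top must be balanced by replacing crust with mantle at the base: d (ρ_c − ρ_w) = a (ρ_m − ρ_c).
d = a (ρ_m − ρ_c)/(ρ_c − ρ_w) = 12.8 km × 0.63/1.69 = 4.77 km.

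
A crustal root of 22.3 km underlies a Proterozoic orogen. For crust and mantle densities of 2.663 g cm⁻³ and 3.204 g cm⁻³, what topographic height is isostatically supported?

4.53 km

By Archimedes' principle applied to the lithosphere: ρ_c h = (ρ_m − ρ_c) r.
h = r (ρ_m − ρ_c) / ρ_c = 22.3 km × (3.204 − 2.663) / 2.663 = 4.53 km.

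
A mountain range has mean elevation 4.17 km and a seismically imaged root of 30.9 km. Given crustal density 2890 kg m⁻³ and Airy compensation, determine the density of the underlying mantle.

3280 kg m⁻³

Airy balance: ρ_c h = (ρ_m − ρ_c) r → ρ_m = ρ_c (1 + h/r).
ρ_m = 2890 × (1 + 4.17 km/30.9 km) = 3280 kg m⁻³.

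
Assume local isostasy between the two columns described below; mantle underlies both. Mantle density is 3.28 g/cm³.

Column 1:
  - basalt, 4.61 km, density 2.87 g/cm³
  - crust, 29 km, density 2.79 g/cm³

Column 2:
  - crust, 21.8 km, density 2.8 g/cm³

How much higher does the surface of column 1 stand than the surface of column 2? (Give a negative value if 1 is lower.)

For any compensation level in the mantle, the mantle terms cancel and isostasy reduces to e = (Σt_1 − Σt_2) − (Σ(ρt)_1 − Σ(ρt)_2) / ρ_m.
Σt_1 = 33.61 km; Σt_2 = 21.8 km; Σ(ρt)_1 = 94.1407; Σ(ρt)_2 = 61.04 (in km·g/cm³).
e = (33.61 − 21.8) − (94.1407 − 61.04) / 3.28 = 1.72 km.

1.72 km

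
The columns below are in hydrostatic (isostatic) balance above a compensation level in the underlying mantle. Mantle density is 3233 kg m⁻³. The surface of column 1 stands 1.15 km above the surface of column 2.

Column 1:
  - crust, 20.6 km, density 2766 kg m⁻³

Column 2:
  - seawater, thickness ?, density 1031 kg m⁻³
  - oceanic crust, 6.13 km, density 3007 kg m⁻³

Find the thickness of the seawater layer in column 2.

Take the compensation level at the base of the deeper column (depth z_c below the surface of column 1) and equate Σ ρ_i t_i down to z_c; mantle fills any gap and the z_c terms cancel.
Column 1: 20.6×2766 + (z_c − 20.6)×3233
Column 2: 1.15×0 + x×1031 + 6.13×3007 + (z_c − 1.15 − 6.13 − x)×3233
The z_c×3233 term appears on both sides and cancels. Collect the known terms of each column as K = Σ(ρt)_known − 3233 × (depth of known layers): K_1 = 56979.6 − 3233×20.6 = −9620.2; K_2 = 18432.91 − 3233×(1.15 + 6.13) = −5103.33.
Balance: K_1 = K_2 − x×(3233 − 1031), so x = (K_2 − K_1)/(3233 − 1031) = 4516.87/2202 = 2.05 km.

2.05 km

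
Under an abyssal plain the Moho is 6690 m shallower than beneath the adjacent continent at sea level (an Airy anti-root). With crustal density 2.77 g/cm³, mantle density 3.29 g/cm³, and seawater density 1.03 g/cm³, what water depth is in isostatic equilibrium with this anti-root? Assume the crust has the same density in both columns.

2000 m

Replacing a thickness d of crust by seawater at the top must be balanced by replacing crust with mantle at the base: d (ρ_c − ρ_w) = a (ρ_m − ρ_c).
d = a (ρ_m − ρ_c)/(ρ_c − ρ_w) = 6690 m × 0.52/1.74 = 2000 m.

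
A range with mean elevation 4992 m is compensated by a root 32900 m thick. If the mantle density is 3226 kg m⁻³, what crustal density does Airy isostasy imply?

ρ_c h = (ρ_m − ρ_c) r → ρ_c (h + r) = ρ_m r → ρ_c = ρ_m r / (h + r).
ρ_c = 3226 × 32900 m / (4992 m + 32900 m) = 2800 kg m⁻³.

2800 kg m⁻³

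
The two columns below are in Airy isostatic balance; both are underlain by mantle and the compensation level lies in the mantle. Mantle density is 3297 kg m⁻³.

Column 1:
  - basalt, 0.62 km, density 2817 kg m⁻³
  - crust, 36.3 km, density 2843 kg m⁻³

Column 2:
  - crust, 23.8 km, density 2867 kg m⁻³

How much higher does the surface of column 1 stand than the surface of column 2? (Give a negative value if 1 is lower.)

1.98 km

For any compensation level in the mantle, the mantle terms cancel and isostasy reduces to e = (Σt_1 − Σt_2) − (Σ(ρt)_1 − Σ(ρt)_2) / ρ_m.
Σt_1 = 36.92 km; Σt_2 = 23.8 km; Σ(ρt)_1 = 104947.44; Σ(ρt)_2 = 68234.6 (in km·kg m⁻³).
e = (36.92 − 23.8) − (104947.44 − 68234.6) / 3297 = 1.98 km.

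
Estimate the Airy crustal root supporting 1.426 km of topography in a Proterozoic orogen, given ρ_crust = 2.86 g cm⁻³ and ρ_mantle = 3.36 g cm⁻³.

In Airy isostatic equilibrium: the weight of the topography is balanced by the buoyancy of the root, ρ_c h = (ρ_m − ρ_c) r.
r = h · ρ_c / (ρ_m − ρ_c) = 1.426 km × 2.86 / (3.36 − 2.86) = 8.16 km.

8.16 km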